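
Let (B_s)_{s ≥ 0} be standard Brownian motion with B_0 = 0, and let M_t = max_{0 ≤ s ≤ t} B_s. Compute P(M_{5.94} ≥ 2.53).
P(M_{5.94} ≥ 2.53) = 2·P(B_{5.94} ≥ 2.53) = 2(1 − Φ(2.53/√5.94)) ≈ 0.2992

By the reflection principle for Brownian motion, P(M_t ≥ a) = 2 · P(B_t ≥ a) for a ≥ 0. Since B_t ~ N(0, t), P(B_t ≥ 2.53) = 1 − Φ(2.53/√t) = 1 − Φ(2.53/√5.94) = 1 − Φ(1.0381). So
  P(M_{5.94} ≥ 2.53) = 2(1 − Φ(1.0381)) ≈ 0.2992.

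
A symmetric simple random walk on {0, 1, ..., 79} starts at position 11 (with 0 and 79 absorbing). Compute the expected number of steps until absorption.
E[τ | X_0 = 11] = 748

Let v_k = E[τ | X_0 = k]. Boundary: v_0 = v_79 = 0. Recurrence: v_k = 1 + (v_{k-1} + v_{k+1})/2 for 1 ≤ k ≤ 78. The particular solution to v_k − (v_{k-1} + v_{k+1})/2 = 1 is v_k = −k^2. Adding homogeneous solution A + B k and matching boundaries gives v_k = k (79 − k). Substituting k = 11: v_11 = 11 · 68 = 748.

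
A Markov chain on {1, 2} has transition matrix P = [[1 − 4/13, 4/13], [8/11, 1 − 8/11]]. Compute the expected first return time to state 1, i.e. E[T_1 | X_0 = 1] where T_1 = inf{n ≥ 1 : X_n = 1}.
E[T_1 | X_0 = 1] = 1/π_1 = 37/26

For an irreducible recurrent Markov chain with stationary distribution π, E[T_i | X_0 = i] = 1/π_i (Kac's formula). Here π_1 = (8/11)/(4/13 + 8/11) = (8/11)/(148/143) = 26/37, so E[T_1 | X_0 = 1] = 1/π_1 = (4/13 + 8/11)/(8/11) = (148/143)/(8/11) = 37/26.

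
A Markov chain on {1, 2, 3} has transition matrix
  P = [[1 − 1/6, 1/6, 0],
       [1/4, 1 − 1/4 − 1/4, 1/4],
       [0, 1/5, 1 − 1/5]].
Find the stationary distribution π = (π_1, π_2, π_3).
π = (2/5, 4/15, 1/3)

This is a birth-death chain on three states, which satisfies detailed balance: π_1 · P_{12} = π_2 · P_{21} and π_2 · P_{23} = π_3 · P_{32}.
From π_1 · 1/6 = π_2 · 1/4: π_2/π_1 = (1/6)/(1/4) = 2/3.
From π_2 · 1/4 = π_3 · 1/5: π_3/π_2 = (1/4)/(1/5) = 5/4.
Take π_1 proportional to 1; then unnormalized π = (1, 2/3, 5/6). Normalize by dividing by the sum 5/2:
  π = (2/5, 4/15, 1/3).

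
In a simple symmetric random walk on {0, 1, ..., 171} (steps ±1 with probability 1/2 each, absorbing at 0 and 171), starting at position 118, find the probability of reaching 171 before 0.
P(hit 171 before 0) = 118/171

Let u_k = P(hit 171 before 0 | start at k). Then u_0 = 0, u_171 = 1, and u_k = u_{k-1}/2 + u_{k+1}/2 for 1 ≤ k ≤ 170. This harmonic recurrence is solved by u_k = k/171, giving u_118 = 118/171.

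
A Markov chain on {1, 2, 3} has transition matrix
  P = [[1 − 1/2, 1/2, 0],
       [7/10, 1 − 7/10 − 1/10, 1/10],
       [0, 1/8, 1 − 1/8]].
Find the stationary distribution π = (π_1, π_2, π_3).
π = (7/16, 5/16, 1/4)

This is a birth-death chain on three states, which satisfies detailed balance: π_1 · P_{12} = π_2 · P_{21} and π_2 · P_{23} = π_3 · P_{32}.
From π_1 · 1/2 = π_2 · 7/10: π_2/π_1 = (1/2)/(7/10) = 5/7.
From π_2 · 1/10 = π_3 · 1/8: π_3/π_2 = (1/10)/(1/8) = 4/5.
Take π_1 proportional to 1; then unnormalized π = (1, 5/7, 4/7). Normalize by dividing by the sum 16/7:
  π = (7/16, 5/16, 1/4).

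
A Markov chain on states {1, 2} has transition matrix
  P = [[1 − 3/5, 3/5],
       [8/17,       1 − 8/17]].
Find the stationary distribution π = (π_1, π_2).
π_1 = 40/91, π_2 = 51/91

Solve πP = π with π_1 + π_2 = 1. From πP = π: π_1 · (1 − 3/5) + π_2 · 8/17 = π_1 ⇒ π_2 · 8/17 = π_1 · 3/5 ⇒ π_2/π_1 = (3/5)/(8/17) = 51/40. Together with π_1 + π_2 = 1:
  π_1 = (8/17)/(3/5 + 8/17) = (8/17)/(91/85) = 40/91,
  π_2 = (3/5)/(3/5 + 8/17) = (3/5)/(91/85) = 51/91.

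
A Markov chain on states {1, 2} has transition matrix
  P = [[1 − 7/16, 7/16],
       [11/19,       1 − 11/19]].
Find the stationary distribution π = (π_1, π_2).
π_1 = 176/309, π_2 = 133/309

Solve πP = π with π_1 + π_2 = 1. From πP = π: π_1 · (1 − 7/16) + π_2 · 11/19 = π_1 ⇒ π_2 · 11/19 = π_1 · 7/16 ⇒ π_2/π_1 = (7/16)/(11/19) = 133/176. Together with π_1 + π_2 = 1:
  π_1 = (11/19)/(7/16 + 11/19) = (11/19)/(309/304) = 176/309,
  π_2 = (7/16)/(7/16 + 11/19) = (7/16)/(309/304) = 133/309.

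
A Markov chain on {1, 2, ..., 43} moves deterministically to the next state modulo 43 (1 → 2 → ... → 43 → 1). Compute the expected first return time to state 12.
E[T_12 | X_0 = 12] = 43

The chain cycles deterministically, so starting at state 12 it returns in exactly 43 steps. Equivalently, the stationary distribution is uniform π_j = 1/43 for every state j, so by Kac's formula E[T_12] = 1/π_12 = 43.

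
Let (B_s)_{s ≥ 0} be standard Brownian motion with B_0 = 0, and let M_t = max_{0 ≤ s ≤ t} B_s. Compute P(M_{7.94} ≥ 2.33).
P(M_{7.94} ≥ 2.33) = 2·P(B_{7.94} ≥ 2.33) = 2(1 − Φ(2.33/√7.94)) ≈ 0.4083

By the reflection principle for Brownian motion, P(M_t ≥ a) = 2 · P(B_t ≥ a) for a ≥ 0. Since B_t ~ N(0, t), P(B_t ≥ 2.33) = 1 − Φ(2.33/√t) = 1 − Φ(2.33/√7.94) = 1 − Φ(0.8269). So
  P(M_{7.94} ≥ 2.33) = 2(1 − Φ(0.8269)) ≈ 0.4083.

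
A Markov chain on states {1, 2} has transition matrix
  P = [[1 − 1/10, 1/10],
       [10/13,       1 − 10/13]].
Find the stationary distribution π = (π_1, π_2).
π_1 = 100/113, π_2 = 13/113

Solve πP = π with π_1 + π_2 = 1. From πP = π: π_1 · (1 − 1/10) + π_2 · 10/13 = π_1 ⇒ π_2 · 10/13 = π_1 · 1/10 ⇒ π_2/π_1 = (1/10)/(10/13) = 13/100. Together with π_1 + π_2 = 1:
  π_1 = (10/13)/(1/10 + 10/13) = (10/13)/(113/130) = 100/113,
  π_2 = (1/10)/(1/10 + 10/13) = (1/10)/(113/130) = 13/113.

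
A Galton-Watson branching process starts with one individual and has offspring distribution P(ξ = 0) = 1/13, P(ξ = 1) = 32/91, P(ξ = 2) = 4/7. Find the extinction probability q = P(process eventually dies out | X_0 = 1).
q = 7/52

The pgf is f(s) = 1/13 + 32/91·s + 4/7·s². The extinction probability q is the smallest fixed point of f in [0, 1]. Setting s = f(s):
  4/7·s² + (32/91 − 1)·s + 1/13 = 0
  4/7·s² − (1/13 + 4/7)·s + 1/13 = 0
which factors as (s − 1)·(4/7·s − 1/13) = 0, giving roots s = 1 and s = (1/13)/(4/7) = 7/52.
Mean offspring μ = 32/91 + 2·4/7 = 136/91 > 1 (supercritical), so q < 1. The extinction probability is the smaller root: q = (1/13)/(4/7) = 7/52.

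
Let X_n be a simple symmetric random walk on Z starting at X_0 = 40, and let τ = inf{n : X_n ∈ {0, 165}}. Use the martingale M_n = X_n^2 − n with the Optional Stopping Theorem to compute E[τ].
E[τ] = 5000

M_n = X_n^2 − n is a martingale (since E[X_{n+1}^2 | F_n] = X_n^2 + 1). By OST (τ has finite mean in a bounded region), E[M_τ] = E[M_0] = X_0^2 − 0 = 40^2 = 1600. Also E[M_τ] = E[X_τ^2] − E[τ]. The walk exits at 0 or 165, with P(hit 165 first) = 40/165, so E[X_τ^2] = 165^2 · 40/165 + 0 = 6600. Thus E[τ] = E[X_τ^2] − E[M_τ] = 6600 − 1600 = 5000 = 40(165 − 40) = 5000.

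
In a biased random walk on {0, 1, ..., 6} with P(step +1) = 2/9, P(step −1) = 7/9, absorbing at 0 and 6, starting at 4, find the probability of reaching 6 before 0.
P(hit 6 before 0) = (1 − (7/2)^4) / (1 − (7/2)^6) = 212/2613

Let u_k denote P(reach 6 before 0 | start at k). Boundary: u_0 = 0, u_6 = 1. Recurrence: u_k = 2/9·u_{k+1} + 7/9·u_{k-1} for 1 ≤ k ≤ 5. Try u_k = A + B·r^k with r = q/p = (7/9)/(2/9) = 7/2. Substitution satisfies the recurrence; boundary conditions give:
  u_k = (1 − r^k) / (1 − r^N) = (1 − (7/2)^4) / (1 − (7/2)^6) = 212/2613.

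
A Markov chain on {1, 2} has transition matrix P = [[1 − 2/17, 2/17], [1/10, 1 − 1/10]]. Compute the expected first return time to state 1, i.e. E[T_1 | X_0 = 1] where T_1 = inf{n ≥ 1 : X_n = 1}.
E[T_1 | X_0 = 1] = 1/π_1 = 37/17

For an irreducible recurrent Markov chain with stationary distribution π, E[T_i | X_0 = i] = 1/π_i (Kac's formula). Here π_1 = (1/10)/(2/17 + 1/10) = (1/10)/(37/170) = 17/37, so E[T_1 | X_0 = 1] = 1/π_1 = (2/17 + 1/10)/(1/10) = (37/170)/(1/10) = 37/17.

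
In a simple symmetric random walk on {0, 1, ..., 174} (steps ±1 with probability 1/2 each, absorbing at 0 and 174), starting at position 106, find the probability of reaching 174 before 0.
P(hit 174 before 0) = 106/174 = 53/87

Let u_k = P(hit 174 before 0 | start at k). Then u_0 = 0, u_174 = 1, and u_k = u_{k-1}/2 + u_{k+1}/2 for 1 ≤ k ≤ 173. This harmonic recurrence is solved by u_k = k/174, giving u_106 = 106/174 = 53/87.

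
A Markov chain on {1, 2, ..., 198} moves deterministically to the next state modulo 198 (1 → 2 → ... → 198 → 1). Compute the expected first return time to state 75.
E[T_75 | X_0 = 75] = 198

The chain cycles deterministically, so starting at state 75 it returns in exactly 198 steps. Equivalently, the stationary distribution is uniform π_j = 1/198 for every state j, so by Kac's formula E[T_75] = 1/π_75 = 198.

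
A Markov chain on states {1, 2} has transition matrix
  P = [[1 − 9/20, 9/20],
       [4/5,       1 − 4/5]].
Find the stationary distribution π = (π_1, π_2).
π_1 = 16/25, π_2 = 9/25

Solve πP = π with π_1 + π_2 = 1. From πP = π: π_1 · (1 − 9/20) + π_2 · 4/5 = π_1 ⇒ π_2 · 4/5 = π_1 · 9/20 ⇒ π_2/π_1 = (9/20)/(4/5) = 9/16. Together with π_1 + π_2 = 1:
  π_1 = (4/5)/(9/20 + 4/5) = (4/5)/(5/4) = 16/25,
  π_2 = (9/20)/(9/20 + 4/5) = (9/20)/(5/4) = 9/25.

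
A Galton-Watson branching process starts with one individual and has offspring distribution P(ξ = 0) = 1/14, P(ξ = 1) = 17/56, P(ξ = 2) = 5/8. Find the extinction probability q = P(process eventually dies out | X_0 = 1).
q = 4/35

The pgf is f(s) = 1/14 + 17/56·s + 5/8·s². The extinction probability q is the smallest fixed point of f in [0, 1]. Setting s = f(s):
  5/8·s² + (17/56 − 1)·s + 1/14 = 0
  5/8·s² − (1/14 + 5/8)·s + 1/14 = 0
which factors as (s − 1)·(5/8·s − 1/14) = 0, giving roots s = 1 and s = (1/14)/(5/8) = 4/35.
Mean offspring μ = 17/56 + 2·5/8 = 87/56 > 1 (supercritical), so q < 1. The extinction probability is the smaller root: q = (1/14)/(5/8) = 4/35.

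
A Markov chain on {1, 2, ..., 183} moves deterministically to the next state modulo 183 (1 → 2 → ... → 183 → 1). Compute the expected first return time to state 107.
E[T_107 | X_0 = 107] = 183

The chain cycles deterministically, so starting at state 107 it returns in exactly 183 steps. Equivalently, the stationary distribution is uniform π_j = 1/183 for every state j, so by Kac's formula E[T_107] = 1/π_107 = 183.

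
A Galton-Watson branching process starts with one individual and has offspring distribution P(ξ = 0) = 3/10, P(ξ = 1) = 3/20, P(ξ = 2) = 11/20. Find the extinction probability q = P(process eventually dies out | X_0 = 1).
q = 6/11

The pgf is f(s) = 3/10 + 3/20·s + 11/20·s². The extinction probability q is the smallest fixed point of f in [0, 1]. Setting s = f(s):
  11/20·s² + (3/20 − 1)·s + 3/10 = 0
  11/20·s² − (3/10 + 11/20)·s + 3/10 = 0
which factors as (s − 1)·(11/20·s − 3/10) = 0, giving roots s = 1 and s = (3/10)/(11/20) = 6/11.
Mean offspring μ = 3/20 + 2·11/20 = 5/4 > 1 (supercritical), so q < 1. The extinction probability is the smaller root: q = (3/10)/(11/20) = 6/11.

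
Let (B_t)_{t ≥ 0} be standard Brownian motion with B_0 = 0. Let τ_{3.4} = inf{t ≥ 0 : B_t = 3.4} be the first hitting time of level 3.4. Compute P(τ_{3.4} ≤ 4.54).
P(τ_{3.4} ≤ 4.54) = 2(1 − Φ(3.4/√4.54)) = 2(1 − Φ(1.5957)) ≈ 0.1106

By the reflection principle for standard BM, P(τ_b ≤ t) = 2 · P(B_t ≥ b). Since B_t ~ N(0, t), P(B_t ≥ 3.4) = 1 − Φ(3.4/√t) = 1 − Φ(3.4/√4.54) = 1 − Φ(1.5957) ≈ 0.05528. Doubling: P(τ_{3.4} ≤ 4.54) ≈ 2 · 0.05528 = 0.11056 ≈ 0.1106.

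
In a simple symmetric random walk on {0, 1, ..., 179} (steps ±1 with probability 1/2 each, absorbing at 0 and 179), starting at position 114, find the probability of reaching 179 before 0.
P(hit 179 before 0) = 114/179

Let u_k = P(hit 179 before 0 | start at k). Then u_0 = 0, u_179 = 1, and u_k = u_{k-1}/2 + u_{k+1}/2 for 1 ≤ k ≤ 178. This harmonic recurrence is solved by u_k = k/179, giving u_114 = 114/179.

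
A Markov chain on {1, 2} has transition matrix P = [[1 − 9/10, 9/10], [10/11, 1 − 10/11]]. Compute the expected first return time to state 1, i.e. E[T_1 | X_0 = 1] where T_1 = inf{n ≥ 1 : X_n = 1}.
E[T_1 | X_0 = 1] = 1/π_1 = 199/100

For an irreducible recurrent Markov chain with stationary distribution π, E[T_i | X_0 = i] = 1/π_i (Kac's formula). Here π_1 = (10/11)/(9/10 + 10/11) = (10/11)/(199/110) = 100/199, so E[T_1 | X_0 = 1] = 1/π_1 = (9/10 + 10/11)/(10/11) = (199/110)/(10/11) = 199/100.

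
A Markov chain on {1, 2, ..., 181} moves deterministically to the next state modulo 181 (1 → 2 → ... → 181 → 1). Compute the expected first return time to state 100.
E[T_100 | X_0 = 100] = 181

The chain cycles deterministically, so starting at state 100 it returns in exactly 181 steps. Equivalently, the stationary distribution is uniform π_j = 1/181 for every state j, so by Kac's formula E[T_100] = 1/π_100 = 181.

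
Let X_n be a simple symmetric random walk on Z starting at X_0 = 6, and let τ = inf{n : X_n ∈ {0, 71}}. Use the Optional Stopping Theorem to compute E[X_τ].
E[X_τ] = 6

X_n is a martingale and τ is a bounded-mean stopping time (indeed τ is finite a.s. with bounded expectation since the walk is in a bounded region). By the OST, E[X_τ] = E[X_0] = 6. Equivalently: E[X_τ] = 71 · P(hit 71 first) + 0 · P(hit 0 first) = 71 · (6/71) = 6.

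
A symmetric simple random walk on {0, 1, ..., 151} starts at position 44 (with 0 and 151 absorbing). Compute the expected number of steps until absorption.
E[τ | X_0 = 44] = 4708

Let v_k = E[τ | X_0 = k]. Boundary: v_0 = v_151 = 0. Recurrence: v_k = 1 + (v_{k-1} + v_{k+1})/2 for 1 ≤ k ≤ 150. The particular solution to v_k − (v_{k-1} + v_{k+1})/2 = 1 is v_k = −k^2. Adding homogeneous solution A + B k and matching boundaries gives v_k = k (151 − k). Substituting k = 44: v_44 = 44 · 107 = 4708.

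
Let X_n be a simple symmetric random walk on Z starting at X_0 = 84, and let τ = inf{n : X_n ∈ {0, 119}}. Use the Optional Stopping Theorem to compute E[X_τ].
E[X_τ] = 84

X_n is a martingale and τ is a bounded-mean stopping time (indeed τ is finite a.s. with bounded expectation since the walk is in a bounded region). By the OST, E[X_τ] = E[X_0] = 84. Equivalently: E[X_τ] = 119 · P(hit 119 first) + 0 · P(hit 0 first) = 119 · (84/119) = 84.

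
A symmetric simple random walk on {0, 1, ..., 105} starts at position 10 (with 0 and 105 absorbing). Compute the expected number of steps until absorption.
E[τ | X_0 = 10] = 950

Let v_k = E[τ | X_0 = k]. Boundary: v_0 = v_105 = 0. Recurrence: v_k = 1 + (v_{k-1} + v_{k+1})/2 for 1 ≤ k ≤ 104. The particular solution to v_k − (v_{k-1} + v_{k+1})/2 = 1 is v_k = −k^2. Adding homogeneous solution A + B k and matching boundaries gives v_k = k (105 − k). Substituting k = 10: v_10 = 10 · 95 = 950.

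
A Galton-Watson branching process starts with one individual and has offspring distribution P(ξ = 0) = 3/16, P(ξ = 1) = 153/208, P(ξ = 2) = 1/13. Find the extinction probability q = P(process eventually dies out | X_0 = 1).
q = 1

Mean offspring μ = 0·3/16 + 1·153/208 + 2·1/13 = 185/208 ≤ 1. For μ ≤ 1 with offspring not concentrated at 1, the Galton-Watson process goes extinct almost surely, so q = 1.
(Algebraic check: The pgf is f(s) = 3/16 + 153/208·s + 1/13·s². The extinction probability q is the smallest fixed point of f in [0, 1]. Setting s = f(s):
  1/13·s² + (153/208 − 1)·s + 3/16 = 0
  1/13·s² − (3/16 + 1/13)·s + 3/16 = 0
which factors as (s − 1)·(1/13·s − 3/16) = 0, giving roots s = 1 and s = (3/16)/(1/13) = 39/16. Since 39/16 ≥ 1, the smallest root in [0, 1] is s = 1.)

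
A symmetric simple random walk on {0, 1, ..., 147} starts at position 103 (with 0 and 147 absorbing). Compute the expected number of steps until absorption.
E[τ | X_0 = 103] = 4532

Let v_k = E[τ | X_0 = k]. Boundary: v_0 = v_147 = 0. Recurrence: v_k = 1 + (v_{k-1} + v_{k+1})/2 for 1 ≤ k ≤ 146. The particular solution to v_k − (v_{k-1} + v_{k+1})/2 = 1 is v_k = −k^2. Adding homogeneous solution A + B k and matching boundaries gives v_k = k (147 − k). Substituting k = 103: v_103 = 103 · 44 = 4532.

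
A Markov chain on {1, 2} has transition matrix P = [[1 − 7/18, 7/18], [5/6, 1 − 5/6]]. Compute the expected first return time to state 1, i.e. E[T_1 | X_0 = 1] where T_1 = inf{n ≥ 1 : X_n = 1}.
E[T_1 | X_0 = 1] = 1/π_1 = 22/15

For an irreducible recurrent Markov chain with stationary distribution π, E[T_i | X_0 = i] = 1/π_i (Kac's formula). Here π_1 = (5/6)/(7/18 + 5/6) = (5/6)/(11/9) = 15/22, so E[T_1 | X_0 = 1] = 1/π_1 = (7/18 + 5/6)/(5/6) = (11/9)/(5/6) = 22/15.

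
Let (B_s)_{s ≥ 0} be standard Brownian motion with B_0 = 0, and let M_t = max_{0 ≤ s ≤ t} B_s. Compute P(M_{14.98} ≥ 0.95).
P(M_{14.98} ≥ 0.95) = 2·P(B_{14.98} ≥ 0.95) = 2(1 − Φ(0.95/√14.98)) ≈ 0.8061

By the reflection principle for Brownian motion, P(M_t ≥ a) = 2 · P(B_t ≥ a) for a ≥ 0. Since B_t ~ N(0, t), P(B_t ≥ 0.95) = 1 − Φ(0.95/√t) = 1 − Φ(0.95/√14.98) = 1 − Φ(0.2455). So
  P(M_{14.98} ≥ 0.95) = 2(1 − Φ(0.2455)) ≈ 0.8061.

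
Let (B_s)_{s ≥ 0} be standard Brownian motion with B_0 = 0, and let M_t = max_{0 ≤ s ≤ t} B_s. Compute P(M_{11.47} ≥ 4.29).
P(M_{11.47} ≥ 4.29) = 2·P(B_{11.47} ≥ 4.29) = 2(1 − Φ(4.29/√11.47)) ≈ 0.2053

By the reflection principle for Brownian motion, P(M_t ≥ a) = 2 · P(B_t ≥ a) for a ≥ 0. Since B_t ~ N(0, t), P(B_t ≥ 4.29) = 1 − Φ(4.29/√t) = 1 − Φ(4.29/√11.47) = 1 − Φ(1.2667). So
  P(M_{11.47} ≥ 4.29) = 2(1 − Φ(1.2667)) ≈ 0.2053.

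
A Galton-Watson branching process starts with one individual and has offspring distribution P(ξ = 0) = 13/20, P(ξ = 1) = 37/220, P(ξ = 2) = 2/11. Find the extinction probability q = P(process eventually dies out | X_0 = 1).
q = 1

Mean offspring μ = 0·13/20 + 1·37/220 + 2·2/11 = 117/220 ≤ 1. For μ ≤ 1 with offspring not concentrated at 1, the Galton-Watson process goes extinct almost surely, so q = 1.
(Algebraic check: The pgf is f(s) = 13/20 + 37/220·s + 2/11·s². The extinction probability q is the smallest fixed point of f in [0, 1]. Setting s = f(s):
  2/11·s² + (37/220 − 1)·s + 13/20 = 0
  2/11·s² − (13/20 + 2/11)·s + 13/20 = 0
which factors as (s − 1)·(2/11·s − 13/20) = 0, giving roots s = 1 and s = (13/20)/(2/11) = 143/40. Since 143/40 ≥ 1, the smallest root in [0, 1] is s = 1.)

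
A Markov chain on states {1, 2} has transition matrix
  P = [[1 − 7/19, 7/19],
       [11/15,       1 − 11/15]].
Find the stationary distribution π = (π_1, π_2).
π_1 = 209/314, π_2 = 105/314

Solve πP = π with π_1 + π_2 = 1. From πP = π: π_1 · (1 − 7/19) + π_2 · 11/15 = π_1 ⇒ π_2 · 11/15 = π_1 · 7/19 ⇒ π_2/π_1 = (7/19)/(11/15) = 105/209. Together with π_1 + π_2 = 1:
  π_1 = (11/15)/(7/19 + 11/15) = (11/15)/(314/285) = 209/314,
  π_2 = (7/19)/(7/19 + 11/15) = (7/19)/(314/285) = 105/314.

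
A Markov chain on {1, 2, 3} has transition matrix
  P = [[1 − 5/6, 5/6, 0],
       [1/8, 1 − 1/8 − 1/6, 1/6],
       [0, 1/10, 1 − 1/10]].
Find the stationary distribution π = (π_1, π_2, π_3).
π = (9/169, 60/169, 100/169)

This is a birth-death chain on three states, which satisfies detailed balance: π_1 · P_{12} = π_2 · P_{21} and π_2 · P_{23} = π_3 · P_{32}.
From π_1 · 5/6 = π_2 · 1/8: π_2/π_1 = (5/6)/(1/8) = 20/3.
From π_2 · 1/6 = π_3 · 1/10: π_3/π_2 = (1/6)/(1/10) = 5/3.
Take π_1 proportional to 1; then unnormalized π = (1, 20/3, 100/9). Normalize by dividing by the sum 169/9:
  π = (9/169, 60/169, 100/169).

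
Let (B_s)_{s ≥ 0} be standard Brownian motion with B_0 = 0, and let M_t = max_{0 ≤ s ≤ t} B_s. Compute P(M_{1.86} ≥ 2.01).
P(M_{1.86} ≥ 2.01) = 2·P(B_{1.86} ≥ 2.01) = 2(1 − Φ(2.01/√1.86)) ≈ 0.1405

By the reflection principle for Brownian motion, P(M_t ≥ a) = 2 · P(B_t ≥ a) for a ≥ 0. Since B_t ~ N(0, t), P(B_t ≥ 2.01) = 1 − Φ(2.01/√t) = 1 − Φ(2.01/√1.86) = 1 − Φ(1.4738). So
  P(M_{1.86} ≥ 2.01) = 2(1 − Φ(1.4738)) ≈ 0.1405.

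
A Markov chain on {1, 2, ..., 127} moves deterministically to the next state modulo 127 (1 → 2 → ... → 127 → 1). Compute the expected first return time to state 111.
E[T_111 | X_0 = 111] = 127

The chain cycles deterministically, so starting at state 111 it returns in exactly 127 steps. Equivalently, the stationary distribution is uniform π_j = 1/127 for every state j, so by Kac's formula E[T_111] = 1/π_111 = 127.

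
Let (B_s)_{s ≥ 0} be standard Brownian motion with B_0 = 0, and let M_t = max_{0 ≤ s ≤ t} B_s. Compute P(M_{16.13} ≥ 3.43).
P(M_{16.13} ≥ 3.43) = 2·P(B_{16.13} ≥ 3.43) = 2(1 − Φ(3.43/√16.13)) ≈ 0.3931

By the reflection principle for Brownian motion, P(M_t ≥ a) = 2 · P(B_t ≥ a) for a ≥ 0. Since B_t ~ N(0, t), P(B_t ≥ 3.43) = 1 − Φ(3.43/√t) = 1 − Φ(3.43/√16.13) = 1 − Φ(0.8540). So
  P(M_{16.13} ≥ 3.43) = 2(1 − Φ(0.8540)) ≈ 0.3931.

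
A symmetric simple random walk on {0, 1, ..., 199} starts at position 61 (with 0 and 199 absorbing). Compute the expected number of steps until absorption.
E[τ | X_0 = 61] = 8418

Let v_k = E[τ | X_0 = k]. Boundary: v_0 = v_199 = 0. Recurrence: v_k = 1 + (v_{k-1} + v_{k+1})/2 for 1 ≤ k ≤ 198. The particular solution to v_k − (v_{k-1} + v_{k+1})/2 = 1 is v_k = −k^2. Adding homogeneous solution A + B k and matching boundaries gives v_k = k (199 − k). Substituting k = 61: v_61 = 61 · 138 = 8418.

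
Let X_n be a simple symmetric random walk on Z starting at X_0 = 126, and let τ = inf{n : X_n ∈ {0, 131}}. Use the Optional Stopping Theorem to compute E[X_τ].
E[X_τ] = 126

X_n is a martingale and τ is a bounded-mean stopping time (indeed τ is finite a.s. with bounded expectation since the walk is in a bounded region). By the OST, E[X_τ] = E[X_0] = 126. Equivalently: E[X_τ] = 131 · P(hit 131 first) + 0 · P(hit 0 first) = 131 · (126/131) = 126.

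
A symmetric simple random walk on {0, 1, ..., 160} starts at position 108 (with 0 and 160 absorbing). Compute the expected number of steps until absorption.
E[τ | X_0 = 108] = 5616

Let v_k = E[τ | X_0 = k]. Boundary: v_0 = v_160 = 0. Recurrence: v_k = 1 + (v_{k-1} + v_{k+1})/2 for 1 ≤ k ≤ 159. The particular solution to v_k − (v_{k-1} + v_{k+1})/2 = 1 is v_k = −k^2. Adding homogeneous solution A + B k and matching boundaries gives v_k = k (160 − k). Substituting k = 108: v_108 = 108 · 52 = 5616.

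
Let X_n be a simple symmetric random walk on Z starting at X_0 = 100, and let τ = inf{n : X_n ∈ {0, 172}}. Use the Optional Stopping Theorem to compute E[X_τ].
E[X_τ] = 100

X_n is a martingale and τ is a bounded-mean stopping time (indeed τ is finite a.s. with bounded expectation since the walk is in a bounded region). By the OST, E[X_τ] = E[X_0] = 100. Equivalently: E[X_τ] = 172 · P(hit 172 first) + 0 · P(hit 0 first) = 172 · (100/172) = 100.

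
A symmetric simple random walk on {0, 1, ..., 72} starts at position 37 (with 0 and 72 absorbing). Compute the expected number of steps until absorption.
E[τ | X_0 = 37] = 1295

Let v_k = E[τ | X_0 = k]. Boundary: v_0 = v_72 = 0. Recurrence: v_k = 1 + (v_{k-1} + v_{k+1})/2 for 1 ≤ k ≤ 71. The particular solution to v_k − (v_{k-1} + v_{k+1})/2 = 1 is v_k = −k^2. Adding homogeneous solution A + B k and matching boundaries gives v_k = k (72 − k). Substituting k = 37: v_37 = 37 · 35 = 1295.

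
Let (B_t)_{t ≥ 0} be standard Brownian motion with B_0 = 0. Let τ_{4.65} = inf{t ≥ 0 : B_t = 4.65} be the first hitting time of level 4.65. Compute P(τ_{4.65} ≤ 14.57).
P(τ_{4.65} ≤ 14.57) = 2(1 − Φ(4.65/√14.57)) = 2(1 − Φ(1.2182)) ≈ 0.2231

By the reflection principle for standard BM, P(τ_b ≤ t) = 2 · P(B_t ≥ b). Since B_t ~ N(0, t), P(B_t ≥ 4.65) = 1 − Φ(4.65/√t) = 1 − Φ(4.65/√14.57) = 1 − Φ(1.2182) ≈ 0.11157. Doubling: P(τ_{4.65} ≤ 14.57) ≈ 2 · 0.11157 = 0.22314 ≈ 0.2231.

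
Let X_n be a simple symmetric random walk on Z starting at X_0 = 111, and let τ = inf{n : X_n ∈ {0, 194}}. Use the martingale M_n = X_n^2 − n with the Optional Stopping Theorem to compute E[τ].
E[τ] = 9213

M_n = X_n^2 − n is a martingale (since E[X_{n+1}^2 | F_n] = X_n^2 + 1). By OST (τ has finite mean in a bounded region), E[M_τ] = E[M_0] = X_0^2 − 0 = 111^2 = 12321. Also E[M_τ] = E[X_τ^2] − E[τ]. The walk exits at 0 or 194, with P(hit 194 first) = 111/194, so E[X_τ^2] = 194^2 · 111/194 + 0 = 21534. Thus E[τ] = E[X_τ^2] − E[M_τ] = 21534 − 12321 = 9213 = 111(194 − 111) = 9213.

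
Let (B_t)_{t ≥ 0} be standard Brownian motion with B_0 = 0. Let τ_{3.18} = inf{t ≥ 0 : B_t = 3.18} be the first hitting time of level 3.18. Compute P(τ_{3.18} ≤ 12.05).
P(τ_{3.18} ≤ 12.05) = 2(1 − Φ(3.18/√12.05)) = 2(1 − Φ(0.9161)) ≈ 0.3596

By the reflection principle for standard BM, P(τ_b ≤ t) = 2 · P(B_t ≥ b). Since B_t ~ N(0, t), P(B_t ≥ 3.18) = 1 − Φ(3.18/√t) = 1 − Φ(3.18/√12.05) = 1 − Φ(0.9161) ≈ 0.17981. Doubling: P(τ_{3.18} ≤ 12.05) ≈ 2 · 0.17981 = 0.35962 ≈ 0.3596.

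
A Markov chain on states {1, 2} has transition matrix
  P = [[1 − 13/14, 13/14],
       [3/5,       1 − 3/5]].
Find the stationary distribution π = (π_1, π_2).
π_1 = 42/107, π_2 = 65/107

Solve πP = π with π_1 + π_2 = 1. From πP = π: π_1 · (1 − 13/14) + π_2 · 3/5 = π_1 ⇒ π_2 · 3/5 = π_1 · 13/14 ⇒ π_2/π_1 = (13/14)/(3/5) = 65/42. Together with π_1 + π_2 = 1:
  π_1 = (3/5)/(13/14 + 3/5) = (3/5)/(107/70) = 42/107,
  π_2 = (13/14)/(13/14 + 3/5) = (13/14)/(107/70) = 65/107.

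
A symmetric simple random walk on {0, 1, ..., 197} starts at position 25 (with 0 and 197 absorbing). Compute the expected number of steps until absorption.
E[τ | X_0 = 25] = 4300

Let v_k = E[τ | X_0 = k]. Boundary: v_0 = v_197 = 0. Recurrence: v_k = 1 + (v_{k-1} + v_{k+1})/2 for 1 ≤ k ≤ 196. The particular solution to v_k − (v_{k-1} + v_{k+1})/2 = 1 is v_k = −k^2. Adding homogeneous solution A + B k and matching boundaries gives v_k = k (197 − k). Substituting k = 25: v_25 = 25 · 172 = 4300.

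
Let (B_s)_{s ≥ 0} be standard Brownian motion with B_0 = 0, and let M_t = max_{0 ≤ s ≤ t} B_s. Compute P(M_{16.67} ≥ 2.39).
P(M_{16.67} ≥ 2.39) = 2·P(B_{16.67} ≥ 2.39) = 2(1 − Φ(2.39/√16.67)) ≈ 0.5583

By the reflection principle for Brownian motion, P(M_t ≥ a) = 2 · P(B_t ≥ a) for a ≥ 0. Since B_t ~ N(0, t), P(B_t ≥ 2.39) = 1 − Φ(2.39/√t) = 1 − Φ(2.39/√16.67) = 1 − Φ(0.5854). So
  P(M_{16.67} ≥ 2.39) = 2(1 − Φ(0.5854)) ≈ 0.5583.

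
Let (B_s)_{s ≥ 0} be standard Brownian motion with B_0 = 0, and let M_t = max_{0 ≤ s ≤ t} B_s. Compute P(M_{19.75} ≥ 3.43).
P(M_{19.75} ≥ 3.43) = 2·P(B_{19.75} ≥ 3.43) = 2(1 − Φ(3.43/√19.75)) ≈ 0.4402

By the reflection principle for Brownian motion, P(M_t ≥ a) = 2 · P(B_t ≥ a) for a ≥ 0. Since B_t ~ N(0, t), P(B_t ≥ 3.43) = 1 − Φ(3.43/√t) = 1 − Φ(3.43/√19.75) = 1 − Φ(0.7718). So
  P(M_{19.75} ≥ 3.43) = 2(1 − Φ(0.7718)) ≈ 0.4402.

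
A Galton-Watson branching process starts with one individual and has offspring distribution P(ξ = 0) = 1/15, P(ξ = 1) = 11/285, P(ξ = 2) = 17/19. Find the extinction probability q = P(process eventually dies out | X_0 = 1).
q = 19/255

The pgf is f(s) = 1/15 + 11/285·s + 17/19·s². The extinction probability q is the smallest fixed point of f in [0, 1]. Setting s = f(s):
  17/19·s² + (11/285 − 1)·s + 1/15 = 0
  17/19·s² − (1/15 + 17/19)·s + 1/15 = 0
which factors as (s − 1)·(17/19·s − 1/15) = 0, giving roots s = 1 and s = (1/15)/(17/19) = 19/255.
Mean offspring μ = 11/285 + 2·17/19 = 521/285 > 1 (supercritical), so q < 1. The extinction probability is the smaller root: q = (1/15)/(17/19) = 19/255.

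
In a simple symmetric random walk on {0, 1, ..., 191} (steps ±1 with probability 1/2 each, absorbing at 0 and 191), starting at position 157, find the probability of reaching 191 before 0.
P(hit 191 before 0) = 157/191

Let u_k = P(hit 191 before 0 | start at k). Then u_0 = 0, u_191 = 1, and u_k = u_{k-1}/2 + u_{k+1}/2 for 1 ≤ k ≤ 190. This harmonic recurrence is solved by u_k = k/191, giving u_157 = 157/191.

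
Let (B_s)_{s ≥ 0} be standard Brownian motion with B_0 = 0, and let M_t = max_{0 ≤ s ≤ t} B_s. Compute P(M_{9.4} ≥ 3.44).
P(M_{9.4} ≥ 3.44) = 2·P(B_{9.4} ≥ 3.44) = 2(1 − Φ(3.44/√9.4)) ≈ 0.2619

By the reflection principle for Brownian motion, P(M_t ≥ a) = 2 · P(B_t ≥ a) for a ≥ 0. Since B_t ~ N(0, t), P(B_t ≥ 3.44) = 1 − Φ(3.44/√t) = 1 − Φ(3.44/√9.4) = 1 − Φ(1.1220). So
  P(M_{9.4} ≥ 3.44) = 2(1 − Φ(1.1220)) ≈ 0.2619.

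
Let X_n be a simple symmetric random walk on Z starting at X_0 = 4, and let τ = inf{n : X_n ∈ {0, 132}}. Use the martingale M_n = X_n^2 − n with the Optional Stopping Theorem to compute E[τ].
E[τ] = 512

M_n = X_n^2 − n is a martingale (since E[X_{n+1}^2 | F_n] = X_n^2 + 1). By OST (τ has finite mean in a bounded region), E[M_τ] = E[M_0] = X_0^2 − 0 = 4^2 = 16. Also E[M_τ] = E[X_τ^2] − E[τ]. The walk exits at 0 or 132, with P(hit 132 first) = 4/132, so E[X_τ^2] = 132^2 · 4/132 + 0 = 528. Thus E[τ] = E[X_τ^2] − E[M_τ] = 528 − 16 = 512 = 4(132 − 4) = 512.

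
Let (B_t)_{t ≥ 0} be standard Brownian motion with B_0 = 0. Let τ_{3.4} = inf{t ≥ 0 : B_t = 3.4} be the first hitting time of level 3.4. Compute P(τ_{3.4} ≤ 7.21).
P(τ_{3.4} ≤ 7.21) = 2(1 − Φ(3.4/√7.21)) = 2(1 − Φ(1.2662)) ≈ 0.2054

By the reflection principle for standard BM, P(τ_b ≤ t) = 2 · P(B_t ≥ b). Since B_t ~ N(0, t), P(B_t ≥ 3.4) = 1 − Φ(3.4/√t) = 1 − Φ(3.4/√7.21) = 1 − Φ(1.2662) ≈ 0.10272. Doubling: P(τ_{3.4} ≤ 7.21) ≈ 2 · 0.10272 = 0.20544 ≈ 0.2054.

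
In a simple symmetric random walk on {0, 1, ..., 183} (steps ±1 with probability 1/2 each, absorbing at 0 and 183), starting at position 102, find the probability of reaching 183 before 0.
P(hit 183 before 0) = 102/183 = 34/61

Let u_k = P(hit 183 before 0 | start at k). Then u_0 = 0, u_183 = 1, and u_k = u_{k-1}/2 + u_{k+1}/2 for 1 ≤ k ≤ 182. This harmonic recurrence is solved by u_k = k/183, giving u_102 = 102/183 = 34/61.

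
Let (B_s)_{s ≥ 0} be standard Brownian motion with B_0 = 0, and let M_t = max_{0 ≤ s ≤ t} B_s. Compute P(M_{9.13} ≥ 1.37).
P(M_{9.13} ≥ 1.37) = 2·P(B_{9.13} ≥ 1.37) = 2(1 − Φ(1.37/√9.13)) ≈ 0.6503

By the reflection principle for Brownian motion, P(M_t ≥ a) = 2 · P(B_t ≥ a) for a ≥ 0. Since B_t ~ N(0, t), P(B_t ≥ 1.37) = 1 − Φ(1.37/√t) = 1 − Φ(1.37/√9.13) = 1 − Φ(0.4534). So
  P(M_{9.13} ≥ 1.37) = 2(1 − Φ(0.4534)) ≈ 0.6503.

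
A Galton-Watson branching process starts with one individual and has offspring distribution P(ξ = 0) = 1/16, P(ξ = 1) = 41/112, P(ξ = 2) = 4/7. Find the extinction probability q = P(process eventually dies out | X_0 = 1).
q = 7/64

The pgf is f(s) = 1/16 + 41/112·s + 4/7·s². The extinction probability q is the smallest fixed point of f in [0, 1]. Setting s = f(s):
  4/7·s² + (41/112 − 1)·s + 1/16 = 0
  4/7·s² − (1/16 + 4/7)·s + 1/16 = 0
which factors as (s − 1)·(4/7·s − 1/16) = 0, giving roots s = 1 and s = (1/16)/(4/7) = 7/64.
Mean offspring μ = 41/112 + 2·4/7 = 169/112 > 1 (supercritical), so q < 1. The extinction probability is the smaller root: q = (1/16)/(4/7) = 7/64.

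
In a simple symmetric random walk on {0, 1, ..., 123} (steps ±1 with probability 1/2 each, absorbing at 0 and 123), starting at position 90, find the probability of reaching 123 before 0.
P(hit 123 before 0) = 90/123 = 30/41

Let u_k = P(hit 123 before 0 | start at k). Then u_0 = 0, u_123 = 1, and u_k = u_{k-1}/2 + u_{k+1}/2 for 1 ≤ k ≤ 122. This harmonic recurrence is solved by u_k = k/123, giving u_90 = 90/123 = 30/41.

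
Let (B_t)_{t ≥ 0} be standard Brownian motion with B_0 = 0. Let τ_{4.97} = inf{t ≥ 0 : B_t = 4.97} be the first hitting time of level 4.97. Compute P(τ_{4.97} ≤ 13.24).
P(τ_{4.97} ≤ 13.24) = 2(1 − Φ(4.97/√13.24)) = 2(1 − Φ(1.3659)) ≈ 0.1720

By the reflection principle for standard BM, P(τ_b ≤ t) = 2 · P(B_t ≥ b). Since B_t ~ N(0, t), P(B_t ≥ 4.97) = 1 − Φ(4.97/√t) = 1 − Φ(4.97/√13.24) = 1 − Φ(1.3659) ≈ 0.08599. Doubling: P(τ_{4.97} ≤ 13.24) ≈ 2 · 0.08599 = 0.17198 ≈ 0.1720.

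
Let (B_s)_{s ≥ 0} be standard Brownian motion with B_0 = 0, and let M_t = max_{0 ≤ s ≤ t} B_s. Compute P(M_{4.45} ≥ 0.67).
P(M_{4.45} ≥ 0.67) = 2·P(B_{4.45} ≥ 0.67) = 2(1 − Φ(0.67/√4.45)) ≈ 0.7508

By the reflection principle for Brownian motion, P(M_t ≥ a) = 2 · P(B_t ≥ a) for a ≥ 0. Since B_t ~ N(0, t), P(B_t ≥ 0.67) = 1 − Φ(0.67/√t) = 1 − Φ(0.67/√4.45) = 1 − Φ(0.3176). So
  P(M_{4.45} ≥ 0.67) = 2(1 − Φ(0.3176)) ≈ 0.7508.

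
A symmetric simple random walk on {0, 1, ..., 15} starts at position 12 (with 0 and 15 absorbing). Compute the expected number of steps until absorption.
E[τ | X_0 = 12] = 36

Let v_k = E[τ | X_0 = k]. Boundary: v_0 = v_15 = 0. Recurrence: v_k = 1 + (v_{k-1} + v_{k+1})/2 for 1 ≤ k ≤ 14. The particular solution to v_k − (v_{k-1} + v_{k+1})/2 = 1 is v_k = −k^2. Adding homogeneous solution A + B k and matching boundaries gives v_k = k (15 − k). Substituting k = 12: v_12 = 12 · 3 = 36.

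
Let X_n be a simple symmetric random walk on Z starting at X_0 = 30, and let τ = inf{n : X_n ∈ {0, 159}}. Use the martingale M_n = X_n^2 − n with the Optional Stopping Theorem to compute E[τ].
E[τ] = 3870

M_n = X_n^2 − n is a martingale (since E[X_{n+1}^2 | F_n] = X_n^2 + 1). By OST (τ has finite mean in a bounded region), E[M_τ] = E[M_0] = X_0^2 − 0 = 30^2 = 900. Also E[M_τ] = E[X_τ^2] − E[τ]. The walk exits at 0 or 159, with P(hit 159 first) = 30/159, so E[X_τ^2] = 159^2 · 30/159 + 0 = 4770. Thus E[τ] = E[X_τ^2] − E[M_τ] = 4770 − 900 = 3870 = 30(159 − 30) = 3870.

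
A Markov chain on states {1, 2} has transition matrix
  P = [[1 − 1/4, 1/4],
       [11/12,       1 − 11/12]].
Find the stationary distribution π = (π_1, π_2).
π_1 = 11/14, π_2 = 3/14

Solve πP = π with π_1 + π_2 = 1. From πP = π: π_1 · (1 − 1/4) + π_2 · 11/12 = π_1 ⇒ π_2 · 11/12 = π_1 · 1/4 ⇒ π_2/π_1 = (1/4)/(11/12) = 3/11. Together with π_1 + π_2 = 1:
  π_1 = (11/12)/(1/4 + 11/12) = (11/12)/(7/6) = 11/14,
  π_2 = (1/4)/(1/4 + 11/12) = (1/4)/(7/6) = 3/14.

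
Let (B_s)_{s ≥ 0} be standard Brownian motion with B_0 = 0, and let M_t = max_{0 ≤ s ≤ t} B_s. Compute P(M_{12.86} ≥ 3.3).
P(M_{12.86} ≥ 3.3) = 2·P(B_{12.86} ≥ 3.3) = 2(1 − Φ(3.3/√12.86)) ≈ 0.3575

By the reflection principle for Brownian motion, P(M_t ≥ a) = 2 · P(B_t ≥ a) for a ≥ 0. Since B_t ~ N(0, t), P(B_t ≥ 3.3) = 1 − Φ(3.3/√t) = 1 − Φ(3.3/√12.86) = 1 − Φ(0.9202). So
  P(M_{12.86} ≥ 3.3) = 2(1 − Φ(0.9202)) ≈ 0.3575.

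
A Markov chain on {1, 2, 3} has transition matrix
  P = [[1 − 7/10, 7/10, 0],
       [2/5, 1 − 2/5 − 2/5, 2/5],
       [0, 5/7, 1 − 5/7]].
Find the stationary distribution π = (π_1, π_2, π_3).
π = (100/373, 175/373, 98/373)

This is a birth-death chain on three states, which satisfies detailed balance: π_1 · P_{12} = π_2 · P_{21} and π_2 · P_{23} = π_3 · P_{32}.
From π_1 · 7/10 = π_2 · 2/5: π_2/π_1 = (7/10)/(2/5) = 7/4.
From π_2 · 2/5 = π_3 · 5/7: π_3/π_2 = (2/5)/(5/7) = 14/25.
Take π_1 proportional to 1; then unnormalized π = (1, 7/4, 49/50). Normalize by dividing by the sum 373/100:
  π = (100/373, 175/373, 98/373).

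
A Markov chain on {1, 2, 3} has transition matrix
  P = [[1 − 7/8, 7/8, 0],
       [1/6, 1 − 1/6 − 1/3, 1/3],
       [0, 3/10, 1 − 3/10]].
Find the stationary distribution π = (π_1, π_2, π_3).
π = (12/145, 63/145, 14/29)

This is a birth-death chain on three states, which satisfies detailed balance: π_1 · P_{12} = π_2 · P_{21} and π_2 · P_{23} = π_3 · P_{32}.
From π_1 · 7/8 = π_2 · 1/6: π_2/π_1 = (7/8)/(1/6) = 21/4.
From π_2 · 1/3 = π_3 · 3/10: π_3/π_2 = (1/3)/(3/10) = 10/9.
Take π_1 proportional to 1; then unnormalized π = (1, 21/4, 35/6). Normalize by dividing by the sum 145/12:
  π = (12/145, 63/145, 14/29).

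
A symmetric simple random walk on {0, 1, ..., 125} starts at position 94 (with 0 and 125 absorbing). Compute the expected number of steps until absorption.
E[τ | X_0 = 94] = 2914

Let v_k = E[τ | X_0 = k]. Boundary: v_0 = v_125 = 0. Recurrence: v_k = 1 + (v_{k-1} + v_{k+1})/2 for 1 ≤ k ≤ 124. The particular solution to v_k − (v_{k-1} + v_{k+1})/2 = 1 is v_k = −k^2. Adding homogeneous solution A + B k and matching boundaries gives v_k = k (125 − k). Substituting k = 94: v_94 = 94 · 31 = 2914.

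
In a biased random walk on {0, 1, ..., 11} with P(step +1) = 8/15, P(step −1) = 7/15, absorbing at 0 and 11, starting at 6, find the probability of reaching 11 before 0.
P(hit 11 before 0) = (1 − (7/8)^6) / (1 − (7/8)^11) = 4734812160/6612607849

Let u_k denote P(reach 11 before 0 | start at k). Boundary: u_0 = 0, u_11 = 1. Recurrence: u_k = 8/15·u_{k+1} + 7/15·u_{k-1} for 1 ≤ k ≤ 10. Try u_k = A + B·r^k with r = q/p = (7/15)/(8/15) = 7/8. Substitution satisfies the recurrence; boundary conditions give:
  u_k = (1 − r^k) / (1 − r^N) = (1 − (7/8)^6) / (1 − (7/8)^11) = 4734812160/6612607849.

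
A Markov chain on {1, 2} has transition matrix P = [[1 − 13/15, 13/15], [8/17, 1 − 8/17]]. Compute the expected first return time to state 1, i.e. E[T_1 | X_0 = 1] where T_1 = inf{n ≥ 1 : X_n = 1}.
E[T_1 | X_0 = 1] = 1/π_1 = 341/120

For an irreducible recurrent Markov chain with stationary distribution π, E[T_i | X_0 = i] = 1/π_i (Kac's formula). Here π_1 = (8/17)/(13/15 + 8/17) = (8/17)/(341/255) = 120/341, so E[T_1 | X_0 = 1] = 1/π_1 = (13/15 + 8/17)/(8/17) = (341/255)/(8/17) = 341/120.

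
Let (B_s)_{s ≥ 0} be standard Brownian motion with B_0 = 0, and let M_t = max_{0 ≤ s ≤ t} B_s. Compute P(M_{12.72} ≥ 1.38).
P(M_{12.72} ≥ 1.38) = 2·P(B_{12.72} ≥ 1.38) = 2(1 − Φ(1.38/√12.72)) ≈ 0.6988

By the reflection principle for Brownian motion, P(M_t ≥ a) = 2 · P(B_t ≥ a) for a ≥ 0. Since B_t ~ N(0, t), P(B_t ≥ 1.38) = 1 − Φ(1.38/√t) = 1 − Φ(1.38/√12.72) = 1 − Φ(0.3869). So
  P(M_{12.72} ≥ 1.38) = 2(1 − Φ(0.3869)) ≈ 0.6988.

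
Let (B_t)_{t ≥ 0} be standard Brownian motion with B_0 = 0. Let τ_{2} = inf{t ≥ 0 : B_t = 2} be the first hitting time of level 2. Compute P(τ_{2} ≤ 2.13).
P(τ_{2} ≤ 2.13) = 2(1 − Φ(2/√2.13)) = 2(1 − Φ(1.3704)) ≈ 0.1706

By the reflection principle for standard BM, P(τ_b ≤ t) = 2 · P(B_t ≥ b). Since B_t ~ N(0, t), P(B_t ≥ 2) = 1 − Φ(2/√t) = 1 − Φ(2/√2.13) = 1 − Φ(1.3704) ≈ 0.08528. Doubling: P(τ_{2} ≤ 2.13) ≈ 2 · 0.08528 = 0.17056 ≈ 0.1706.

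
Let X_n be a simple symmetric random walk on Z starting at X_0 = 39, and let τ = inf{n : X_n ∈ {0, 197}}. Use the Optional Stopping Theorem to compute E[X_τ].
E[X_τ] = 39

X_n is a martingale and τ is a bounded-mean stopping time (indeed τ is finite a.s. with bounded expectation since the walk is in a bounded region). By the OST, E[X_τ] = E[X_0] = 39. Equivalently: E[X_τ] = 197 · P(hit 197 first) + 0 · P(hit 0 first) = 197 · (39/197) = 39.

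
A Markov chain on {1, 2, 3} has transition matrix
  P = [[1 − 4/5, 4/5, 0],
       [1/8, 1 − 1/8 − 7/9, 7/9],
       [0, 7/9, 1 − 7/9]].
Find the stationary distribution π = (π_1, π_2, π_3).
π = (5/69, 32/69, 32/69)

This is a birth-death chain on three states, which satisfies detailed balance: π_1 · P_{12} = π_2 · P_{21} and π_2 · P_{23} = π_3 · P_{32}.
From π_1 · 4/5 = π_2 · 1/8: π_2/π_1 = (4/5)/(1/8) = 32/5.
From π_2 · 7/9 = π_3 · 7/9: π_3/π_2 = (7/9)/(7/9) = 1.
Take π_1 proportional to 1; then unnormalized π = (1, 32/5, 32/5). Normalize by dividing by the sum 69/5:
  π = (5/69, 32/69, 32/69).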